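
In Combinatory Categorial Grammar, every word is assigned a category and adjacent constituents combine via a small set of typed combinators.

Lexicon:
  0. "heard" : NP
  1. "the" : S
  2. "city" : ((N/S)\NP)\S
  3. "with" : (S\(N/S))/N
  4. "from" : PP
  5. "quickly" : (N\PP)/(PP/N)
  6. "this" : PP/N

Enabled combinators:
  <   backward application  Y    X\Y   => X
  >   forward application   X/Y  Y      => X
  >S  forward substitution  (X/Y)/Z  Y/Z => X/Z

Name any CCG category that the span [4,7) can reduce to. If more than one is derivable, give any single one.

N

[0,7] S   <
  [0,3] N/S   <
    [0,1] "heard" : NP
    [1,3] (N/S)\NP   <
      [1,2] "the" : S
      [2,3] "city" : ((N/S)\NP)\S
  [3,7] S\(N/S)   >
    [3,4] "with" : (S\(N/S))/N
    [4,7] N   <
      [4,5] "from" : PP
      [5,7] N\PP   >
        [5,6] "quickly" : (N\PP)/(PP/N)
        [6,7] "this" : PP/N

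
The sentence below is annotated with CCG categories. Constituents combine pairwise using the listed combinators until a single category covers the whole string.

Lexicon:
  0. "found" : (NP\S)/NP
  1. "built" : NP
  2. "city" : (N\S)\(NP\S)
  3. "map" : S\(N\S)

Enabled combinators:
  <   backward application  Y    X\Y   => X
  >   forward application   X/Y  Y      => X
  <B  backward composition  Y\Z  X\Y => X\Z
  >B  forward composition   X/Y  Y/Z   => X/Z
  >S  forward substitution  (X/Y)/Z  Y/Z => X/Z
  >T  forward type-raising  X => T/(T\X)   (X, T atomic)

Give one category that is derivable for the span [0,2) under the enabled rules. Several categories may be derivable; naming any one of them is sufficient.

NP\S

[0,4] S   <
  [0,3] N\S   <
    [0,2] NP\S   >
      [0,1] "found" : (NP\S)/NP
      [1,2] "built" : NP
    [2,3] "city" : (N\S)\(NP\S)
  [3,4] "map" : S\(N\S)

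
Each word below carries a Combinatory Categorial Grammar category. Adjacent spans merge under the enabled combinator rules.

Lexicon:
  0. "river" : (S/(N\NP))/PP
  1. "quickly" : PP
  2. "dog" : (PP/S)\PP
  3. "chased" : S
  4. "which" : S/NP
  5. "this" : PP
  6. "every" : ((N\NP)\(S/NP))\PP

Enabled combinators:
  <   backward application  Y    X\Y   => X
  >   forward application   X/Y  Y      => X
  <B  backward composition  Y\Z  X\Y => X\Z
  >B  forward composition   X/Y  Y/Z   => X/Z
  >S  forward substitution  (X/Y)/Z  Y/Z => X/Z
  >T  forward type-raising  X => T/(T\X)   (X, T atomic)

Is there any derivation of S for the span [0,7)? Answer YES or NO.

[0,7] S   >
  [0,4] S/(N\NP)   >
    [0,1] "river" : (S/(N\NP))/PP
    [1,4] PP   >
      [1,3] PP/S   <
        [1,2] "quickly" : PP
        [2,3] "dog" : (PP/S)\PP
      [3,4] "chased" : S
  [4,7] N\NP   <
    [4,5] "which" : S/NP
    [5,7] (N\NP)\(S/NP)   <
      [5,6] "this" : PP
      [6,7] "every" : ((N\NP)\(S/NP))\PP

YES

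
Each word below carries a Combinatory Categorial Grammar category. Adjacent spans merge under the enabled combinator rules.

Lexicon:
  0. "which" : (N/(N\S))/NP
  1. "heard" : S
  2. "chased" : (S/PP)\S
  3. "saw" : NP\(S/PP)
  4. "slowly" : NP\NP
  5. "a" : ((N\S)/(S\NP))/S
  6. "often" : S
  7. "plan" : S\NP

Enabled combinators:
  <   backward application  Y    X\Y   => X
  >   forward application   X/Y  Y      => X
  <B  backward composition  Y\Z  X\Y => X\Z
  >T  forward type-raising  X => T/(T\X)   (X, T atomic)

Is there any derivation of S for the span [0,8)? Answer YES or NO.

NO

(N/(N\S))/NP S (S/PP)\S NP\(S/PP) NP\NP ((N\S)/(S\NP))/S S S\NP
CKY chart[0,8] = {N, N/(N\N), NP/(NP\N), PP/(PP\N), S/(S\N)}; S ∉ chart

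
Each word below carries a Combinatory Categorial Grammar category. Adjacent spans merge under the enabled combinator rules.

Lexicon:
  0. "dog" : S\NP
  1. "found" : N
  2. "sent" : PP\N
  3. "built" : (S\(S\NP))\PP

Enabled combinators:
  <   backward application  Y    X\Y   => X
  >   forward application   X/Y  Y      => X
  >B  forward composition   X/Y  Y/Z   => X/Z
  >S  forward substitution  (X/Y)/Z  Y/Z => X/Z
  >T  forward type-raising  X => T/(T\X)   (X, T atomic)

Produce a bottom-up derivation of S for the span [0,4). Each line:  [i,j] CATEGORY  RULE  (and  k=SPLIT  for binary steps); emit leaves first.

[0,4] S   <
  [0,1] "dog" : S\NP
  [1,4] S\(S\NP)   <
    [1,3] PP   >
      [1,2] PP/(PP\N)   >T
        [1,2] "found" : N
      [2,3] "sent" : PP\N
    [3,4] "built" : (S\(S\NP))\PP

[0,1] S\NP  lex  "dog"
[1,2] N  lex  "found"
[1,2] PP/(PP\N)  >T
[2,3] PP\N  lex  "sent"
[1,3] PP  >  k=2
[3,4] (S\(S\NP))\PP  lex  "built"
[1,4] S\(S\NP)  <  k=3
[0,4] S  <  k=1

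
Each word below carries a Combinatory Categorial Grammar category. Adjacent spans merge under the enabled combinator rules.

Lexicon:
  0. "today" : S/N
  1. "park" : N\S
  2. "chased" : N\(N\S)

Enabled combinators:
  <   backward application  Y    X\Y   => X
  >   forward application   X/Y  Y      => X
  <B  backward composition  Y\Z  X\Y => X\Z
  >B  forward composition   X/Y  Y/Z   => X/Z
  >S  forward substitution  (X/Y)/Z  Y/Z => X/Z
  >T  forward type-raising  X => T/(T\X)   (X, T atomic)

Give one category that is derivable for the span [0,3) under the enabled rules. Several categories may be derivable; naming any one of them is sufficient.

[0,3] S   >
  [0,1] "today" : S/N
  [1,3] N   <
    [1,2] "park" : N\S
    [2,3] "chased" : N\(N\S)

S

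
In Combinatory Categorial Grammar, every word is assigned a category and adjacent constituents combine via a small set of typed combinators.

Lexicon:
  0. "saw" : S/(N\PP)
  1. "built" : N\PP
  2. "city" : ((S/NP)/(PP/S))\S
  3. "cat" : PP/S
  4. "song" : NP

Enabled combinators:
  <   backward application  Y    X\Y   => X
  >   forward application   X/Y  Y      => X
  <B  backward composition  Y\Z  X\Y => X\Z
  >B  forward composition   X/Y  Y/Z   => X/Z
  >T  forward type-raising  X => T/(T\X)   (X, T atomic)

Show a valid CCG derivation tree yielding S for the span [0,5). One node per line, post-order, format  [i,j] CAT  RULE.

[0,5] S   >
  [0,4] S/NP   >
    [0,3] (S/NP)/(PP/S)   <
      [0,2] S   >
        [0,1] "saw" : S/(N\PP)
        [1,2] "built" : N\PP
      [2,3] "city" : ((S/NP)/(PP/S))\S
    [3,4] "cat" : PP/S
  [4,5] "song" : NP

[0,1] S/(N\PP)  lex  "saw"
[1,2] N\PP  lex  "built"
[0,2] S  >  k=1
[2,3] ((S/NP)/(PP/S))\S  lex  "city"
[0,3] (S/NP)/(PP/S)  <  k=2
[3,4] PP/S  lex  "cat"
[0,4] S/NP  >  k=3
[4,5] NP  lex  "song"
[0,5] S  >  k=4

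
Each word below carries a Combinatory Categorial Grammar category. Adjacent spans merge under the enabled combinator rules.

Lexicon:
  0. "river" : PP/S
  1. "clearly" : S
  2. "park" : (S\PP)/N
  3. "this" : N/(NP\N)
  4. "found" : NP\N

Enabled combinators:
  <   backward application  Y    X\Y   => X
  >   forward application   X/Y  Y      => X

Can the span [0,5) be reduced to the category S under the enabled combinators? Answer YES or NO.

[0,5] S   <
  [0,2] PP   >
    [0,1] "river" : PP/S
    [1,2] "clearly" : S
  [2,5] S\PP   >
    [2,3] "park" : (S\PP)/N
    [3,5] N   >
      [3,4] "this" : N/(NP\N)
      [4,5] "found" : NP\N

YES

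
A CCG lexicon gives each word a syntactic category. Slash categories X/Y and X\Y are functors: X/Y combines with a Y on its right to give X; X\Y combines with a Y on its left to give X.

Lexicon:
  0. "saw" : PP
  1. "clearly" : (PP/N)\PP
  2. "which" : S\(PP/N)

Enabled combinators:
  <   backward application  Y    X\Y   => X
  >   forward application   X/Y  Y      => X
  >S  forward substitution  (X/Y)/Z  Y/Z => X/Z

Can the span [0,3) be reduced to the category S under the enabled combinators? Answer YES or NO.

YES

[0,3] S   <
  [0,2] PP/N   <
    [0,1] "saw" : PP
    [1,2] "clearly" : (PP/N)\PP
  [2,3] "which" : S\(PP/N)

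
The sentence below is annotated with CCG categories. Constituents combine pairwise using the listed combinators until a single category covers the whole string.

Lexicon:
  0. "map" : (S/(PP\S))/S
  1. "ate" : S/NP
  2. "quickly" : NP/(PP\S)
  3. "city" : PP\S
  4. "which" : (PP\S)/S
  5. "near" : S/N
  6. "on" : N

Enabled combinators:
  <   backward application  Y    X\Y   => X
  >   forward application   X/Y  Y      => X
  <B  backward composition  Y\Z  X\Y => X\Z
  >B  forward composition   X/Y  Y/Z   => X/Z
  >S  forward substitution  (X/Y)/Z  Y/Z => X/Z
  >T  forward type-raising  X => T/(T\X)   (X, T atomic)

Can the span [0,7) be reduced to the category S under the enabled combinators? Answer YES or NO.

[0,7] S   >
  [0,4] S/(PP\S)   >
    [0,1] "map" : (S/(PP\S))/S
    [1,4] S   >
      [1,2] "ate" : S/NP
      [2,4] NP   >
        [2,3] "quickly" : NP/(PP\S)
        [3,4] "city" : PP\S
  [4,7] PP\S   >
    [4,5] "which" : (PP\S)/S
    [5,7] S   >
      [5,6] "near" : S/N
      [6,7] "on" : N

YES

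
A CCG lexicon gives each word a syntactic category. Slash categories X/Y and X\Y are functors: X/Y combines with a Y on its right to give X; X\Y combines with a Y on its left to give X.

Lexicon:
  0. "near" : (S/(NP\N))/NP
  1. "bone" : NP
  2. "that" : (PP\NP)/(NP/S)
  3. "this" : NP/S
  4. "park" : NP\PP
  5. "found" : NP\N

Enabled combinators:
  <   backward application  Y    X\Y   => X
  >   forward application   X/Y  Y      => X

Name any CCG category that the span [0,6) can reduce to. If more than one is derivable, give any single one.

[0,6] S   >
  [0,5] S/(NP\N)   >
    [0,1] "near" : (S/(NP\N))/NP
    [1,5] NP   <
      [1,4] PP   <
        [1,2] "bone" : NP
        [2,4] PP\NP   >
          [2,3] "that" : (PP\NP)/(NP/S)
          [3,4] "this" : NP/S
      [4,5] "park" : NP\PP
  [5,6] "found" : NP\N

S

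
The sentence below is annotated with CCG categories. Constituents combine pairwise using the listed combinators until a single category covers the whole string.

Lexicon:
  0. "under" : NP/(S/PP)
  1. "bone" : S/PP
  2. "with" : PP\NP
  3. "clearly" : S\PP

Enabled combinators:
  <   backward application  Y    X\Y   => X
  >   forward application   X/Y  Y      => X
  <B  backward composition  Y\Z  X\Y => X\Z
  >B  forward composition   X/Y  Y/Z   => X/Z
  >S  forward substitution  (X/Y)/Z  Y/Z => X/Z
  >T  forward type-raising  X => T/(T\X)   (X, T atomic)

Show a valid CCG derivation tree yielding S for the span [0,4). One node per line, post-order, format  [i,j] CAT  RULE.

[0,4] S   <
  [0,2] NP   >
    [0,1] "under" : NP/(S/PP)
    [1,2] "bone" : S/PP
  [2,4] S\NP   <B
    [2,3] "with" : PP\NP
    [3,4] "clearly" : S\PP

[0,1] NP/(S/PP)  lex  "under"
[1,2] S/PP  lex  "bone"
[0,2] NP  >  k=1
[2,3] PP\NP  lex  "with"
[3,4] S\PP  lex  "clearly"
[2,4] S\NP  <B  k=3
[0,4] S  <  k=2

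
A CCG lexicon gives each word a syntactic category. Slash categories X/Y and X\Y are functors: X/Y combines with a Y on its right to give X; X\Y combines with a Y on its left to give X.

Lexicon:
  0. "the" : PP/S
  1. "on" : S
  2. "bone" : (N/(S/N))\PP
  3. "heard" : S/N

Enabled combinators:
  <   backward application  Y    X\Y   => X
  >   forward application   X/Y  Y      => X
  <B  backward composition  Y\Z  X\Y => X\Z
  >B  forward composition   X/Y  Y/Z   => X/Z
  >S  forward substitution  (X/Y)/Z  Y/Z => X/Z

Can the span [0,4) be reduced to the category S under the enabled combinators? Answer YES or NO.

PP/S S (N/(S/N))\PP S/N
CKY chart[0,4] = {N}; S ∉ chart

NO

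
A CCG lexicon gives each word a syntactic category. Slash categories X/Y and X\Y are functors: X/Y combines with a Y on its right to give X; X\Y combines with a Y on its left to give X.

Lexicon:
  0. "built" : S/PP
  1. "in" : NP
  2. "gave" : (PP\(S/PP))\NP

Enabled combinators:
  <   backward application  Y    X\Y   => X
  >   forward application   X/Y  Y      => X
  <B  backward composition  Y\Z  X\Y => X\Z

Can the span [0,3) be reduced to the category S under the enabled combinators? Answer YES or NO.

NO

S/PP NP (PP\(S/PP))\NP
CKY chart[0,3] = {PP}; S ∉ chart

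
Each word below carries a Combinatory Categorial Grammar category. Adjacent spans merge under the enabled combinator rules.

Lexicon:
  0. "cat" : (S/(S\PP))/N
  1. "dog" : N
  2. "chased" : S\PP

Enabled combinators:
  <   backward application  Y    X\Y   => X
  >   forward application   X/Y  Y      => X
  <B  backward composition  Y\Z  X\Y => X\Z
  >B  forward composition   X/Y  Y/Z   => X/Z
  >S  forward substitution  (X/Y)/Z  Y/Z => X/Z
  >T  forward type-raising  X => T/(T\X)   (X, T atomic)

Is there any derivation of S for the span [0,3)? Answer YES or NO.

[0,3] S   >
  [0,2] S/(S\PP)   >
    [0,1] "cat" : (S/(S\PP))/N
    [1,2] "dog" : N
  [2,3] "chased" : S\PP

YES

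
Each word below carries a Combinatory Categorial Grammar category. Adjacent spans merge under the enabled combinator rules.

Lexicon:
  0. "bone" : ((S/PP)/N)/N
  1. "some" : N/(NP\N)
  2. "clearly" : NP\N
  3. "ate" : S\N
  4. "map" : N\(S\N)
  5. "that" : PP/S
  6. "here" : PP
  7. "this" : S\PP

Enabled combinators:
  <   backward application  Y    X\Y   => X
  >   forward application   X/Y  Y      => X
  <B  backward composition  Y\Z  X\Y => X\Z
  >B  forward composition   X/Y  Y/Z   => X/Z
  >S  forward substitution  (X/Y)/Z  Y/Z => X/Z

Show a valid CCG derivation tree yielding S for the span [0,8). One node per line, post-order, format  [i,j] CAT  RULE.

[0,1] ((S/PP)/N)/N  lex  "bone"
[1,2] N/(NP\N)  lex  "some"
[2,3] NP\N  lex  "clearly"
[1,3] N  >  k=2
[0,3] (S/PP)/N  >  k=1
[3,4] S\N  lex  "ate"
[4,5] N\(S\N)  lex  "map"
[3,5] N  <  k=4
[0,5] S/PP  >  k=3
[5,6] PP/S  lex  "that"
[6,7] PP  lex  "here"
[7,8] S\PP  lex  "this"
[6,8] S  <  k=7
[5,8] PP  >  k=6
[0,8] S  >  k=5

[0,8] S   >
  [0,5] S/PP   >
    [0,3] (S/PP)/N   >
      [0,1] "bone" : ((S/PP)/N)/N
      [1,3] N   >
        [1,2] "some" : N/(NP\N)
        [2,3] "clearly" : NP\N
    [3,5] N   <
      [3,4] "ate" : S\N
      [4,5] "map" : N\(S\N)
  [5,8] PP   >
    [5,6] "that" : PP/S
    [6,8] S   <
      [6,7] "here" : PP
      [7,8] "this" : S\PP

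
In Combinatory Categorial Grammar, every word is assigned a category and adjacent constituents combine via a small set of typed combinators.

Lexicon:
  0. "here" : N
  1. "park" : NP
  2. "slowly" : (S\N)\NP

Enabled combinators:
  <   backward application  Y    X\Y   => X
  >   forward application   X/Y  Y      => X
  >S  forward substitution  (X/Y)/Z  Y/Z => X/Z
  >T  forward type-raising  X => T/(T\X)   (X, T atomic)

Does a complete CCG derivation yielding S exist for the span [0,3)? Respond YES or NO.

[0,3] S   >
  [0,1] S/(S\N)   >T
    [0,1] "here" : N
  [1,3] S\N   <
    [1,2] "park" : NP
    [2,3] "slowly" : (S\N)\NP

YES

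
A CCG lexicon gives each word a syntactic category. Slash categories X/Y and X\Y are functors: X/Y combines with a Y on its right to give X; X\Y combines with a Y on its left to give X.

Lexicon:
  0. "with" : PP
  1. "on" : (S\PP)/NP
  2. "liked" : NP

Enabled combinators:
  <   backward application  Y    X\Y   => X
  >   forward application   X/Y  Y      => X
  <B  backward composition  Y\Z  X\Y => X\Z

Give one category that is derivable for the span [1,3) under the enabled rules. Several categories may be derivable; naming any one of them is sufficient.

[0,3] S   <
  [0,1] "with" : PP
  [1,3] S\PP   >
    [1,2] "on" : (S\PP)/NP
    [2,3] "liked" : NP

S\PP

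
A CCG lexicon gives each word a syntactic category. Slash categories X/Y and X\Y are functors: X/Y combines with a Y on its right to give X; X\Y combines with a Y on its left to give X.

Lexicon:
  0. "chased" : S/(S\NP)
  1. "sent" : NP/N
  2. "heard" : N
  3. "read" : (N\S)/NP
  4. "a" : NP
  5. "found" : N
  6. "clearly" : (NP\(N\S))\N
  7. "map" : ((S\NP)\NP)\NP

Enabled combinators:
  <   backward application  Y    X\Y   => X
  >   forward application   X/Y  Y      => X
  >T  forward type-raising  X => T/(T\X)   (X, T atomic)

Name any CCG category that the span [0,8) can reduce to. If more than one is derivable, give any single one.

S

[0,8] S   >
  [0,1] "chased" : S/(S\NP)
  [1,8] S\NP   <
    [1,3] NP   >
      [1,2] "sent" : NP/N
      [2,3] "heard" : N
    [3,8] (S\NP)\NP   <
      [3,7] NP   <
        [3,5] N\S   >
          [3,4] "read" : (N\S)/NP
          [4,5] "a" : NP
        [5,7] NP\(N\S)   <
          [5,6] "found" : N
          [6,7] "clearly" : (NP\(N\S))\N
      [7,8] "map" : ((S\NP)\NP)\NP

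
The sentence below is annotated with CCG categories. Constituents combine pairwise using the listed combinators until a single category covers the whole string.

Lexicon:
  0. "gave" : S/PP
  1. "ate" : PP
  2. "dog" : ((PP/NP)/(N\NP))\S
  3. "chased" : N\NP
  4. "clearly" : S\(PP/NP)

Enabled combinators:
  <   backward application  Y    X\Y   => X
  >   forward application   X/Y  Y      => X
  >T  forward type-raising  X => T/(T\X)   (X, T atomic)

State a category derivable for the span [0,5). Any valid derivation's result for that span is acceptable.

[0,5] S   <
  [0,4] PP/NP   >
    [0,3] (PP/NP)/(N\NP)   <
      [0,2] S   >
        [0,1] "gave" : S/PP
        [1,2] "ate" : PP
      [2,3] "dog" : ((PP/NP)/(N\NP))\S
    [3,4] "chased" : N\NP
  [4,5] "clearly" : S\(PP/NP)

S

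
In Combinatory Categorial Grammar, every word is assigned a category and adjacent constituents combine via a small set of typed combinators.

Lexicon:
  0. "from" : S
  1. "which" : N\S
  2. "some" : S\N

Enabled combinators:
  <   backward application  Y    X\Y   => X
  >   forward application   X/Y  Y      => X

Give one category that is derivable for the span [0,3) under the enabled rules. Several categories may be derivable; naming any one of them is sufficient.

S

[0,3] S   <
  [0,2] N   <
    [0,1] "from" : S
    [1,2] "which" : N\S
  [2,3] "some" : S\N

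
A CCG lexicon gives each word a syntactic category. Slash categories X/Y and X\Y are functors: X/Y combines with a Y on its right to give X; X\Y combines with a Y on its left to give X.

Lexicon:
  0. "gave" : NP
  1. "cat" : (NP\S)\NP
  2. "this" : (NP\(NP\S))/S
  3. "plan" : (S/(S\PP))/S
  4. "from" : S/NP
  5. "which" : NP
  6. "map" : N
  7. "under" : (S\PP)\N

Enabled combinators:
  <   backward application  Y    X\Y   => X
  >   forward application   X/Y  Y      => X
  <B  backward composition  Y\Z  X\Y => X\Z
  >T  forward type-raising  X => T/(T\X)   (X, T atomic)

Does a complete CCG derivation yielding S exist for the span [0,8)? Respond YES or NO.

NO

NP (NP\S)\NP (NP\(NP\S))/S (S/(S\PP))/S S/NP NP N (S\PP)\N
CKY chart[0,8] = {N/(N\NP), NP, NP/(NP\NP), PP/(PP\NP), S/(S\NP)}; S ∉ chart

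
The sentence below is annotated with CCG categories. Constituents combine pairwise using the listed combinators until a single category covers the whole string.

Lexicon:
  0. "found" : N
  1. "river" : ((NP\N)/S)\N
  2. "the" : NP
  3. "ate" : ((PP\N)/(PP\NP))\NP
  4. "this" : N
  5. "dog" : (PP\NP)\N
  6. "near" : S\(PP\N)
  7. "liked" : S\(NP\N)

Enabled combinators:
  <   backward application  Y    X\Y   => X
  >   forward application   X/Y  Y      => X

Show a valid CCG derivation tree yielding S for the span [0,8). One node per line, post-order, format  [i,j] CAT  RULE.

[0,8] S   <
  [0,7] NP\N   >
    [0,2] (NP\N)/S   <
      [0,1] "found" : N
      [1,2] "river" : ((NP\N)/S)\N
    [2,7] S   <
      [2,6] PP\N   >
        [2,4] (PP\N)/(PP\NP)   <
          [2,3] "the" : NP
          [3,4] "ate" : ((PP\N)/(PP\NP))\NP
        [4,6] PP\NP   <
          [4,5] "this" : N
          [5,6] "dog" : (PP\NP)\N
      [6,7] "near" : S\(PP\N)
  [7,8] "liked" : S\(NP\N)

[0,1] N  lex  "found"
[1,2] ((NP\N)/S)\N  lex  "river"
[0,2] (NP\N)/S  <  k=1
[2,3] NP  lex  "the"
[3,4] ((PP\N)/(PP\NP))\NP  lex  "ate"
[2,4] (PP\N)/(PP\NP)  <  k=3
[4,5] N  lex  "this"
[5,6] (PP\NP)\N  lex  "dog"
[4,6] PP\NP  <  k=5
[2,6] PP\N  >  k=4
[6,7] S\(PP\N)  lex  "near"
[2,7] S  <  k=6
[0,7] NP\N  >  k=2
[7,8] S\(NP\N)  lex  "liked"
[0,8] S  <  k=7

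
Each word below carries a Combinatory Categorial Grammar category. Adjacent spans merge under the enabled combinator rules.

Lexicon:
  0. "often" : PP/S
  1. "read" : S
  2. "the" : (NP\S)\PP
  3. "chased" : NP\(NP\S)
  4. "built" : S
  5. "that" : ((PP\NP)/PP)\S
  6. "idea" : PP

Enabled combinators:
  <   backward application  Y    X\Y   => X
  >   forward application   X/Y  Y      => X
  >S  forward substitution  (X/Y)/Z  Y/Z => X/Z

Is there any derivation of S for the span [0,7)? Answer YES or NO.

NO

PP/S S (NP\S)\PP NP\(NP\S) S ((PP\NP)/PP)\S PP
CKY chart[0,7] = {PP}; S ∉ chart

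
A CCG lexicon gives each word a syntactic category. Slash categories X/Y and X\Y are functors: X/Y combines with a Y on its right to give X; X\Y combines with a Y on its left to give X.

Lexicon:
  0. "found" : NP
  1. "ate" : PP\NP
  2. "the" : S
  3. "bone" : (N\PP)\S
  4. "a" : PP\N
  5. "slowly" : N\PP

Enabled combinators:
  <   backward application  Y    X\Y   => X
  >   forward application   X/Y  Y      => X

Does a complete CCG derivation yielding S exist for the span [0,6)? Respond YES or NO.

NO

NP PP\NP S (N\PP)\S PP\N N\PP
CKY chart[0,6] = {N}; S ∉ chart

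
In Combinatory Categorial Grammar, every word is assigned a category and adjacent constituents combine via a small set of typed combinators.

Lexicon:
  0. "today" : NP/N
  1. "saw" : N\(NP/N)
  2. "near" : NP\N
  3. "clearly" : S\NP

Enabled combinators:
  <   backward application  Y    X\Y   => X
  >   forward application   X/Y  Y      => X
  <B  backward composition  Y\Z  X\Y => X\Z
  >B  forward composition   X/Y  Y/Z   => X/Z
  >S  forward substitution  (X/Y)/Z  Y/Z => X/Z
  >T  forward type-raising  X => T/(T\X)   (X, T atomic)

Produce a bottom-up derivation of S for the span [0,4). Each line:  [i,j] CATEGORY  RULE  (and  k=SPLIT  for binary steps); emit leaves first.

[0,4] S   <
  [0,3] NP   <
    [0,2] N   <
      [0,1] "today" : NP/N
      [1,2] "saw" : N\(NP/N)
    [2,3] "near" : NP\N
  [3,4] "clearly" : S\NP

[0,1] NP/N  lex  "today"
[1,2] N\(NP/N)  lex  "saw"
[0,2] N  <  k=1
[2,3] NP\N  lex  "near"
[0,3] NP  <  k=2
[3,4] S\NP  lex  "clearly"
[0,4] S  <  k=3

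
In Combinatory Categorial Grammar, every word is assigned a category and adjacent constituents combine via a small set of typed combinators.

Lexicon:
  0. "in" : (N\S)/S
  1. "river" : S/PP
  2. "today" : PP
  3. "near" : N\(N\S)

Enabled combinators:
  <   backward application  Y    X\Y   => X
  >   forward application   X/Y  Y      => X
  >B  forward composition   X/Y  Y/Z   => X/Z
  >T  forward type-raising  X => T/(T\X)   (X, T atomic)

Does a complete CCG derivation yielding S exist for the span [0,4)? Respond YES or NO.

NO

(N\S)/S S/PP PP N\(N\S)
CKY chart[0,4] = {N, N/(N\N), NP/(NP\N), PP/(PP\N), S/(S\N)}; S ∉ chart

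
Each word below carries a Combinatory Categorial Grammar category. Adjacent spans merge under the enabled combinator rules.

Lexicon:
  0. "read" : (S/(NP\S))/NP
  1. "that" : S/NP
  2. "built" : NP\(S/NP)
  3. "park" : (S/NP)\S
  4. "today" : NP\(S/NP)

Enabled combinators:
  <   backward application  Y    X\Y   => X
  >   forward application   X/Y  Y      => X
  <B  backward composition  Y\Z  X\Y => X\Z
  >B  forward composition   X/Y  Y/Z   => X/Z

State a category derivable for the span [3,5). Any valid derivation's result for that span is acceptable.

NP\S

[0,5] S   >
  [0,3] S/(NP\S)   >
    [0,1] "read" : (S/(NP\S))/NP
    [1,3] NP   <
      [1,2] "that" : S/NP
      [2,3] "built" : NP\(S/NP)
  [3,5] NP\S   <B
    [3,4] "park" : (S/NP)\S
    [4,5] "today" : NP\(S/NP)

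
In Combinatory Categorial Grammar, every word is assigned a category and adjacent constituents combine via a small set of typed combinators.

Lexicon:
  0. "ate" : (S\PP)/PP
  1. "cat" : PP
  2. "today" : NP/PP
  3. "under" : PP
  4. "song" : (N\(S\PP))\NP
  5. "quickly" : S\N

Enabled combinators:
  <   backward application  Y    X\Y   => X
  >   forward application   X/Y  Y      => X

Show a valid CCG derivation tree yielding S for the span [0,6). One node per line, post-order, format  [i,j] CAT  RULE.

[0,1] (S\PP)/PP  lex  "ate"
[1,2] PP  lex  "cat"
[0,2] S\PP  >  k=1
[2,3] NP/PP  lex  "today"
[3,4] PP  lex  "under"
[2,4] NP  >  k=3
[4,5] (N\(S\PP))\NP  lex  "song"
[2,5] N\(S\PP)  <  k=4
[0,5] N  <  k=2
[5,6] S\N  lex  "quickly"
[0,6] S  <  k=5

[0,6] S   <
  [0,5] N   <
    [0,2] S\PP   >
      [0,1] "ate" : (S\PP)/PP
      [1,2] "cat" : PP
    [2,5] N\(S\PP)   <
      [2,4] NP   >
        [2,3] "today" : NP/PP
        [3,4] "under" : PP
      [4,5] "song" : (N\(S\PP))\NP
  [5,6] "quickly" : S\N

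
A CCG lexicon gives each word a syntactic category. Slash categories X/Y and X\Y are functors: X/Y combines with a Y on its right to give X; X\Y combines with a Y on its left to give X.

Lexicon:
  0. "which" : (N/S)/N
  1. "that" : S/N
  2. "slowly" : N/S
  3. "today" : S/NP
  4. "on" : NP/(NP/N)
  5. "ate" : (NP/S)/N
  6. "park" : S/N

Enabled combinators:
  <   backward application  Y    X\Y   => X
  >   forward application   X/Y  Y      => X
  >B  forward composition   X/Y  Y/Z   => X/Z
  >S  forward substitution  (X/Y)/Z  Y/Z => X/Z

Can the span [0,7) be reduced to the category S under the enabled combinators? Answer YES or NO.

NO

(N/S)/N S/N N/S S/NP NP/(NP/N) (NP/S)/N S/N
CKY chart[0,7] = {N}; S ∉ chart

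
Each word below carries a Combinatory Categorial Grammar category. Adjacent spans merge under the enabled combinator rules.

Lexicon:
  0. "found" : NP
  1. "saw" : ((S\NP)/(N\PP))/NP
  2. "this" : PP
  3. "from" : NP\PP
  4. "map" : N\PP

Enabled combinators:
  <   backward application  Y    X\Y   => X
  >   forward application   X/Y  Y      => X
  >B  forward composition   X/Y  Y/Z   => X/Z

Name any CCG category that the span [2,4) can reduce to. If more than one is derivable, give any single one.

NP

[0,5] S   <
  [0,1] "found" : NP
  [1,5] S\NP   >
    [1,4] (S\NP)/(N\PP)   >
      [1,2] "saw" : ((S\NP)/(N\PP))/NP
      [2,4] NP   <
        [2,3] "this" : PP
        [3,4] "from" : NP\PP
    [4,5] "map" : N\PP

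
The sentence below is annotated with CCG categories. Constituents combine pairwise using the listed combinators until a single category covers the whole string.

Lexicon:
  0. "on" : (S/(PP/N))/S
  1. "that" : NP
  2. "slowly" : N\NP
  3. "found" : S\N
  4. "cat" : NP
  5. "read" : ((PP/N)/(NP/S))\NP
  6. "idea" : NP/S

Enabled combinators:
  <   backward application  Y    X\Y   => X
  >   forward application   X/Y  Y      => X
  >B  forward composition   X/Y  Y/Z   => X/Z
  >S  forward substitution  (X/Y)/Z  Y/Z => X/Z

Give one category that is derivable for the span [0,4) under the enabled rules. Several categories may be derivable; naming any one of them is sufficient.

S/(PP/N)

[0,7] S   >
  [0,4] S/(PP/N)   >
    [0,1] "on" : (S/(PP/N))/S
    [1,4] S   <
      [1,3] N   <
        [1,2] "that" : NP
        [2,3] "slowly" : N\NP
      [3,4] "found" : S\N
  [4,7] PP/N   >
    [4,6] (PP/N)/(NP/S)   <
      [4,5] "cat" : NP
      [5,6] "read" : ((PP/N)/(NP/S))\NP
    [6,7] "idea" : NP/S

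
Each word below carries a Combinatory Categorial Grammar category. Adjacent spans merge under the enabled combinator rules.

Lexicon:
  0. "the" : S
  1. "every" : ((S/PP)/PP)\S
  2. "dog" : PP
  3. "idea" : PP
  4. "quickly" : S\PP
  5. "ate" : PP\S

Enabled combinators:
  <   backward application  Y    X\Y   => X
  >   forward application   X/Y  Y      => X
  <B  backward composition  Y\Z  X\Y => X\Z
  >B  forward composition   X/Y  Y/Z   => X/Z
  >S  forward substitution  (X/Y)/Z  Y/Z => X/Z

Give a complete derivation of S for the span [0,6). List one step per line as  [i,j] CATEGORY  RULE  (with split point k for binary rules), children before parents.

[0,6] S   >
  [0,3] S/PP   >
    [0,2] (S/PP)/PP   <
      [0,1] "the" : S
      [1,2] "every" : ((S/PP)/PP)\S
    [2,3] "dog" : PP
  [3,6] PP   <
    [3,5] S   <
      [3,4] "idea" : PP
      [4,5] "quickly" : S\PP
    [5,6] "ate" : PP\S

[0,1] S  lex  "the"
[1,2] ((S/PP)/PP)\S  lex  "every"
[0,2] (S/PP)/PP  <  k=1
[2,3] PP  lex  "dog"
[0,3] S/PP  >  k=2
[3,4] PP  lex  "idea"
[4,5] S\PP  lex  "quickly"
[3,5] S  <  k=4
[5,6] PP\S  lex  "ate"
[3,6] PP  <  k=5
[0,6] S  >  k=3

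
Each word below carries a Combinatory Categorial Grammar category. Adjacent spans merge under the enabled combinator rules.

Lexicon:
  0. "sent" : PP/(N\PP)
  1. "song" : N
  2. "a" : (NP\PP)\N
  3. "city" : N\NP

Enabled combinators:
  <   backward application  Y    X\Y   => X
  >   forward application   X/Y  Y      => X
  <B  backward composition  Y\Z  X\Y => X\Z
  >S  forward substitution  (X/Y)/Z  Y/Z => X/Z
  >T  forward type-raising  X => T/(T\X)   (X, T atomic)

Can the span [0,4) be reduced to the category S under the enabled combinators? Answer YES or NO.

NO

PP/(N\PP) N (NP\PP)\N N\NP
CKY chart[0,4] = {N/(N\PP), NP/(NP\PP), PP, PP/(PP\PP), S/(S\PP)}; S ∉ chart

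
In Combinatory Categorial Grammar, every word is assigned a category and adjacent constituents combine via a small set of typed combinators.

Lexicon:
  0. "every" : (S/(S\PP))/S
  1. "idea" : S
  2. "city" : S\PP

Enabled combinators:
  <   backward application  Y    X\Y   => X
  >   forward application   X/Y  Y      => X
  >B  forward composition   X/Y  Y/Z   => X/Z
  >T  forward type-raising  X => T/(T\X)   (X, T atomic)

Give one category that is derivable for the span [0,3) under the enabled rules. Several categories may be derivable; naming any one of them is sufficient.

[0,3] S   >
  [0,2] S/(S\PP)   >
    [0,1] "every" : (S/(S\PP))/S
    [1,2] "idea" : S
  [2,3] "city" : S\PP

S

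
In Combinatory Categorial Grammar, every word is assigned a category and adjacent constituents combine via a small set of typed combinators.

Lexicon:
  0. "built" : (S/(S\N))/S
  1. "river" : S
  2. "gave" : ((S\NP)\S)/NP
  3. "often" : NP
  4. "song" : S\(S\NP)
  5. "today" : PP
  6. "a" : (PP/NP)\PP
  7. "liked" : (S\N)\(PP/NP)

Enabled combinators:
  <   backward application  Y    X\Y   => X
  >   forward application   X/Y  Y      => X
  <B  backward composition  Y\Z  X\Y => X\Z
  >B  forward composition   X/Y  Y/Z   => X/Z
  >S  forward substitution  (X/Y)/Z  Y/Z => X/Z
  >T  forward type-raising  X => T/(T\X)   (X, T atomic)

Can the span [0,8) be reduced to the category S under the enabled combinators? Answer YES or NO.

[0,8] S   >
  [0,5] S/(S\N)   >
    [0,1] "built" : (S/(S\N))/S
    [1,5] S   <
      [1,4] S\NP   <
        [1,2] "river" : S
        [2,4] (S\NP)\S   >
          [2,3] "gave" : ((S\NP)\S)/NP
          [3,4] "often" : NP
      [4,5] "song" : S\(S\NP)
  [5,8] S\N   <
    [5,7] PP/NP   <
      [5,6] "today" : PP
      [6,7] "a" : (PP/NP)\PP
    [7,8] "liked" : (S\N)\(PP/NP)

YES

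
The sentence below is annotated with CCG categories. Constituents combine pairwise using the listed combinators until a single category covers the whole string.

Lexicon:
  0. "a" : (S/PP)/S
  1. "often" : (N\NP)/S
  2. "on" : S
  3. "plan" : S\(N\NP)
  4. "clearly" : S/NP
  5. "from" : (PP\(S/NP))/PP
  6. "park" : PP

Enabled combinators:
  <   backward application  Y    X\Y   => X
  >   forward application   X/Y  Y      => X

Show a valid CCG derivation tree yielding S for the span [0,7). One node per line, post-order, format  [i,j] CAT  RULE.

[0,1] (S/PP)/S  lex  "a"
[1,2] (N\NP)/S  lex  "often"
[2,3] S  lex  "on"
[1,3] N\NP  >  k=2
[3,4] S\(N\NP)  lex  "plan"
[1,4] S  <  k=3
[0,4] S/PP  >  k=1
[4,5] S/NP  lex  "clearly"
[5,6] (PP\(S/NP))/PP  lex  "from"
[6,7] PP  lex  "park"
[5,7] PP\(S/NP)  >  k=6
[4,7] PP  <  k=5
[0,7] S  >  k=4

[0,7] S   >
  [0,4] S/PP   >
    [0,1] "a" : (S/PP)/S
    [1,4] S   <
      [1,3] N\NP   >
        [1,2] "often" : (N\NP)/S
        [2,3] "on" : S
      [3,4] "plan" : S\(N\NP)
  [4,7] PP   <
    [4,5] "clearly" : S/NP
    [5,7] PP\(S/NP)   >
      [5,6] "from" : (PP\(S/NP))/PP
      [6,7] "park" : PP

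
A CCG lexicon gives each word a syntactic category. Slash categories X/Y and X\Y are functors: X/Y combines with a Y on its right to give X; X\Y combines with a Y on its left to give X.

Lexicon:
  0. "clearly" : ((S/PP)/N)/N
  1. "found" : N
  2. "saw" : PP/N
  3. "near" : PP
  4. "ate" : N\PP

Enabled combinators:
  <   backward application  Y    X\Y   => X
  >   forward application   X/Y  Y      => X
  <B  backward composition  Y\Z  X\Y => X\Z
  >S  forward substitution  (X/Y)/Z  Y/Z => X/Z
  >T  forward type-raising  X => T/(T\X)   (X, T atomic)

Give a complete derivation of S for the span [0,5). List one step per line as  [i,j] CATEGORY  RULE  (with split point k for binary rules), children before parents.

[0,5] S   >
  [0,3] S/N   >S
    [0,2] (S/PP)/N   >
      [0,1] "clearly" : ((S/PP)/N)/N
      [1,2] "found" : N
    [2,3] "saw" : PP/N
  [3,5] N   <
    [3,4] "near" : PP
    [4,5] "ate" : N\PP

[0,1] ((S/PP)/N)/N  lex  "clearly"
[1,2] N  lex  "found"
[0,2] (S/PP)/N  >  k=1
[2,3] PP/N  lex  "saw"
[0,3] S/N  >S  k=2
[3,4] PP  lex  "near"
[4,5] N\PP  lex  "ate"
[3,5] N  <  k=4
[0,5] S  >  k=3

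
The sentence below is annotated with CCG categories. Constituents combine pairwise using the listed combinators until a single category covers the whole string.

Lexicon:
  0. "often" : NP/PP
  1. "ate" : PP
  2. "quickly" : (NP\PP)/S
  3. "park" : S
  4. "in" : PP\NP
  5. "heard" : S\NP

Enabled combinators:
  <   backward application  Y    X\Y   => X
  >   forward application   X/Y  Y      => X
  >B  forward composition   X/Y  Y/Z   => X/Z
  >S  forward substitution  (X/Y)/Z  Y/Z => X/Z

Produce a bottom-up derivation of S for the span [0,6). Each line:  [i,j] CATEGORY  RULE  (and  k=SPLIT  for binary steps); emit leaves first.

[0,6] S   <
  [0,5] NP   >
    [0,1] "often" : NP/PP
    [1,5] PP   <
      [1,4] NP   <
        [1,2] "ate" : PP
        [2,4] NP\PP   >
          [2,3] "quickly" : (NP\PP)/S
          [3,4] "park" : S
      [4,5] "in" : PP\NP
  [5,6] "heard" : S\NP

[0,1] NP/PP  lex  "often"
[1,2] PP  lex  "ate"
[2,3] (NP\PP)/S  lex  "quickly"
[3,4] S  lex  "park"
[2,4] NP\PP  >  k=3
[1,4] NP  <  k=2
[4,5] PP\NP  lex  "in"
[1,5] PP  <  k=4
[0,5] NP  >  k=1
[5,6] S\NP  lex  "heard"
[0,6] S  <  k=5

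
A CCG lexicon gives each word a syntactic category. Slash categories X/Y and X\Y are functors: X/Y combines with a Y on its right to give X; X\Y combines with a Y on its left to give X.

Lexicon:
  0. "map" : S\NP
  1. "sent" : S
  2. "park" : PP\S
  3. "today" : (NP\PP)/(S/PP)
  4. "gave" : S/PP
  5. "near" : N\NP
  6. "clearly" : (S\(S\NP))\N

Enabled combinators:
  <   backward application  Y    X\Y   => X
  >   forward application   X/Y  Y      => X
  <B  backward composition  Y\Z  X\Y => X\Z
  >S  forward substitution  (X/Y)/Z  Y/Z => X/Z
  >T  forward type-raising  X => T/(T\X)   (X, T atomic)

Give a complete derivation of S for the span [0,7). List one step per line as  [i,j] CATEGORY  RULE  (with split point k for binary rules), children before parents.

[0,1] S\NP  lex  "map"
[1,2] S  lex  "sent"
[2,3] PP\S  lex  "park"
[3,4] (NP\PP)/(S/PP)  lex  "today"
[4,5] S/PP  lex  "gave"
[3,5] NP\PP  >  k=4
[2,5] NP\S  <B  k=3
[5,6] N\NP  lex  "near"
[2,6] N\S  <B  k=5
[1,6] N  <  k=2
[6,7] (S\(S\NP))\N  lex  "clearly"
[1,7] S\(S\NP)  <  k=6
[0,7] S  <  k=1

[0,7] S   <
  [0,1] "map" : S\NP
  [1,7] S\(S\NP)   <
    [1,6] N   <
      [1,2] "sent" : S
      [2,6] N\S   <B
        [2,5] NP\S   <B
          [2,3] "park" : PP\S
          [3,5] NP\PP   >
            [3,4] "today" : (NP\PP)/(S/PP)
            [4,5] "gave" : S/PP
        [5,6] "near" : N\NP
    [6,7] "clearly" : (S\(S\NP))\N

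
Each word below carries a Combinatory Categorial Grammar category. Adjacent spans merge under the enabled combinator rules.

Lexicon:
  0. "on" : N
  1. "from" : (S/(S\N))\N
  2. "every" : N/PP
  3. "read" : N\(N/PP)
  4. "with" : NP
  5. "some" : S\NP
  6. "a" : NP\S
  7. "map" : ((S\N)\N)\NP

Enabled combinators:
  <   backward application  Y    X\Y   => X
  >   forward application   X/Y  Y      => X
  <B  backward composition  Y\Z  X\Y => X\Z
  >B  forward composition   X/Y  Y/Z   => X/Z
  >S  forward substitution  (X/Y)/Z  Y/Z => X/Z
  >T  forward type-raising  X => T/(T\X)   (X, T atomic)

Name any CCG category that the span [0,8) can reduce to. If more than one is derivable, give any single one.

[0,8] S   >
  [0,2] S/(S\N)   <
    [0,1] "on" : N
    [1,2] "from" : (S/(S\N))\N
  [2,8] S\N   <
    [2,4] N   <
      [2,3] "every" : N/PP
      [3,4] "read" : N\(N/PP)
    [4,8] (S\N)\N   <
      [4,7] NP   <
        [4,6] S   >
          [4,5] S/(S\NP)   >T
            [4,5] "with" : NP
          [5,6] "some" : S\NP
        [6,7] "a" : NP\S
      [7,8] "map" : ((S\N)\N)\NP

S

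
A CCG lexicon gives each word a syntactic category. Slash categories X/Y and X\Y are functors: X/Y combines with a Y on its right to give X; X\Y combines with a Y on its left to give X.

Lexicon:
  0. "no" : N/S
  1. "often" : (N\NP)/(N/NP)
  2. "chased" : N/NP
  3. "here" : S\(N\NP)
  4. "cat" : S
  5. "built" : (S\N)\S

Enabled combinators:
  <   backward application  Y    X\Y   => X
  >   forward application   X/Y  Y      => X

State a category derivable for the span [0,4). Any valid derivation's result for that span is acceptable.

[0,6] S   <
  [0,4] N   >
    [0,1] "no" : N/S
    [1,4] S   <
      [1,3] N\NP   >
        [1,2] "often" : (N\NP)/(N/NP)
        [2,3] "chased" : N/NP
      [3,4] "here" : S\(N\NP)
  [4,6] S\N   <
    [4,5] "cat" : S
    [5,6] "built" : (S\N)\S

N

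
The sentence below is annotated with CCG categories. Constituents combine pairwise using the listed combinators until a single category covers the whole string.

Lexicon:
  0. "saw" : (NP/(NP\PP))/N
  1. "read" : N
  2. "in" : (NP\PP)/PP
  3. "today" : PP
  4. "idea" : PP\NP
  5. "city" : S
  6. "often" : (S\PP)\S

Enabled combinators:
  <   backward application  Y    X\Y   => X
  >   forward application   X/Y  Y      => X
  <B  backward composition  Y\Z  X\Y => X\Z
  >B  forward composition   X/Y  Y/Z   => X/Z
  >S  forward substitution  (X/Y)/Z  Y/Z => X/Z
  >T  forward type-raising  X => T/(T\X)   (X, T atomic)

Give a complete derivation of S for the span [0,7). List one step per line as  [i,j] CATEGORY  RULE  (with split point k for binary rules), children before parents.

[0,1] (NP/(NP\PP))/N  lex  "saw"
[1,2] N  lex  "read"
[0,2] NP/(NP\PP)  >  k=1
[2,3] (NP\PP)/PP  lex  "in"
[3,4] PP  lex  "today"
[2,4] NP\PP  >  k=3
[0,4] NP  >  k=2
[4,5] PP\NP  lex  "idea"
[0,5] PP  <  k=4
[5,6] S  lex  "city"
[6,7] (S\PP)\S  lex  "often"
[5,7] S\PP  <  k=6
[0,7] S  <  k=5

[0,7] S   <
  [0,5] PP   <
    [0,4] NP   >
      [0,2] NP/(NP\PP)   >
        [0,1] "saw" : (NP/(NP\PP))/N
        [1,2] "read" : N
      [2,4] NP\PP   >
        [2,3] "in" : (NP\PP)/PP
        [3,4] "today" : PP
    [4,5] "idea" : PP\NP
  [5,7] S\PP   <
    [5,6] "city" : S
    [6,7] "often" : (S\PP)\S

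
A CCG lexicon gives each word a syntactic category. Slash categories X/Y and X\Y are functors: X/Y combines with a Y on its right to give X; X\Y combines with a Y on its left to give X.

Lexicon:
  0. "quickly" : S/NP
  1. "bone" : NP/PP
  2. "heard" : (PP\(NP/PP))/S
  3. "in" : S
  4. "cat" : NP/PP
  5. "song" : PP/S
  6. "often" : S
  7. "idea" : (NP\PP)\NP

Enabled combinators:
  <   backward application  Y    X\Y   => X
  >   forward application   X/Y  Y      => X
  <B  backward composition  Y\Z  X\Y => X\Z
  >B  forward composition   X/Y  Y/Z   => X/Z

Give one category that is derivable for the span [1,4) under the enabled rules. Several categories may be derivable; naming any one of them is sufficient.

PP

[0,8] S   >
  [0,1] "quickly" : S/NP
  [1,8] NP   <
    [1,4] PP   <
      [1,2] "bone" : NP/PP
      [2,4] PP\(NP/PP)   >
        [2,3] "heard" : (PP\(NP/PP))/S
        [3,4] "in" : S
    [4,8] NP\PP   <
      [4,7] NP   >
        [4,6] NP/S   >B
          [4,5] "cat" : NP/PP
          [5,6] "song" : PP/S
        [6,7] "often" : S
      [7,8] "idea" : (NP\PP)\NP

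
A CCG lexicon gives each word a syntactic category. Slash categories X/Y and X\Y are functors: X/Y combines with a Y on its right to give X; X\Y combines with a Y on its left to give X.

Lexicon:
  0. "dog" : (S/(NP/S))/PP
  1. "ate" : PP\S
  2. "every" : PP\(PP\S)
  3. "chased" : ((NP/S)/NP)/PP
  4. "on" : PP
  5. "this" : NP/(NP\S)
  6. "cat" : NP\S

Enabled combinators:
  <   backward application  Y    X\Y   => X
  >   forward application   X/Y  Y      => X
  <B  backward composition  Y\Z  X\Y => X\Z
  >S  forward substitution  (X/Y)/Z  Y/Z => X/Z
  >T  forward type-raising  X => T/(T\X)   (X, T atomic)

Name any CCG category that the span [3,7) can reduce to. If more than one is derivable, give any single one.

[0,7] S   >
  [0,3] S/(NP/S)   >
    [0,1] "dog" : (S/(NP/S))/PP
    [1,3] PP   <
      [1,2] "ate" : PP\S
      [2,3] "every" : PP\(PP\S)
  [3,7] NP/S   >
    [3,5] (NP/S)/NP   >
      [3,4] "chased" : ((NP/S)/NP)/PP
      [4,5] "on" : PP
    [5,7] NP   >
      [5,6] "this" : NP/(NP\S)
      [6,7] "cat" : NP\S

NP/S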